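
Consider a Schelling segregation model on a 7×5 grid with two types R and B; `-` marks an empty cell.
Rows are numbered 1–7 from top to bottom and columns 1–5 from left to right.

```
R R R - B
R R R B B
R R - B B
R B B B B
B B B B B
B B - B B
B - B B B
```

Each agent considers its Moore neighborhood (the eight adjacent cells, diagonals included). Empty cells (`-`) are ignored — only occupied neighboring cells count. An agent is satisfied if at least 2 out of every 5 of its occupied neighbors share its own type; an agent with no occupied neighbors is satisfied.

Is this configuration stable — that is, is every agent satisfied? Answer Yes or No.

Yes

Row 1: (1,1)R 3/3 ok · (1,2)R 5/5 ok · (1,3)R 3/4 ok · (1,5)B 2/2 ok
Row 2: (2,1)R 5/5 ok · (2,2)R 7/7 ok · (2,3)R 4/6 ok · (2,4)B 4/6 ok · (2,5)B 4/4 ok
Row 3: (3,1)R 4/5 ok · (3,2)R 5/7 ok · (3,4)B 6/7 ok · (3,5)B 5/5 ok
Row 4: (4,1)R 2/5 ok · (4,2)B 4/7 ok · (4,3)B 6/7 ok · (4,4)B 7/7 ok · (4,5)B 5/5 ok
Row 5: (5,1)B 4/5 ok · (5,2)B 6/7 ok · (5,3)B 7/7 ok · (5,4)B 7/7 ok · (5,5)B 5/5 ok
Row 6: (6,1)B 4/4 ok · (6,2)B 6/6 ok · (6,4)B 7/7 ok · (6,5)B 5/5 ok
Row 7: (7,1)B 2/2 ok · (7,3)B 3/3 ok · (7,4)B 4/4 ok · (7,5)B 3/3 ok
All meet the threshold, so the configuration is stable.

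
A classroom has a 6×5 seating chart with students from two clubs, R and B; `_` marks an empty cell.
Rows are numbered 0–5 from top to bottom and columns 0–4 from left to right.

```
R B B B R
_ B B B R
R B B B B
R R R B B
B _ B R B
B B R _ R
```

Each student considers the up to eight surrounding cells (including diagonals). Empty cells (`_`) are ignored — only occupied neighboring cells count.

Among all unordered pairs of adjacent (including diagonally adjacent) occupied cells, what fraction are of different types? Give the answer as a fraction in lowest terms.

Scan each occupied cell's neighbors to the right and below (and the two forward diagonals) so each pair is counted once.
Row 0: R(0,0)–B(0,1)≠ R(0,0)–B(1,1)≠ B(0,1)–B(0,2)= B(0,1)–B(1,1)= B(0,1)–B(1,2)= B(0,2)–B(0,3)= B(0,2)–B(1,2)= B(0,2)–B(1,3)= B(0,2)–B(1,1)= B(0,3)–R(0,4)≠ B(0,3)–B(1,3)= B(0,3)–R(1,4)≠ B(0,3)–B(1,2)= R(0,4)–R(1,4)= R(0,4)–B(1,3)≠  → 5/15 unlike.
Row 1: B(1,1)–B(1,2)= B(1,1)–B(2,1)= B(1,1)–B(2,2)= B(1,1)–R(2,0)≠ B(1,2)–B(1,3)= B(1,2)–B(2,2)= B(1,2)–B(2,3)= B(1,2)–B(2,1)= B(1,3)–R(1,4)≠ B(1,3)–B(2,3)= B(1,3)–B(2,4)= B(1,3)–B(2,2)= R(1,4)–B(2,4)≠ R(1,4)–B(2,3)≠  → 4/14 unlike.
Row 2: R(2,0)–B(2,1)≠ R(2,0)–R(3,0)= R(2,0)–R(3,1)= B(2,1)–B(2,2)= B(2,1)–R(3,1)≠ B(2,1)–R(3,2)≠ B(2,1)–R(3,0)≠ B(2,2)–B(2,3)= B(2,2)–R(3,2)≠ B(2,2)–B(3,3)= B(2,2)–R(3,1)≠ B(2,3)–B(2,4)= B(2,3)–B(3,3)= B(2,3)–B(3,4)= B(2,3)–R(3,2)≠ B(2,4)–B(3,4)= B(2,4)–B(3,3)=  → 7/17 unlike.
Row 3: R(3,0)–R(3,1)= R(3,0)–B(4,0)≠ R(3,1)–R(3,2)= R(3,1)–B(4,2)≠ R(3,1)–B(4,0)≠ R(3,2)–B(3,3)≠ R(3,2)–B(4,2)≠ R(3,2)–R(4,3)= B(3,3)–B(3,4)= B(3,3)–R(4,3)≠ B(3,3)–B(4,4)= B(3,3)–B(4,2)= B(3,4)–B(4,4)= B(3,4)–R(4,3)≠  → 7/14 unlike.
Row 4: B(4,0)–B(5,0)= B(4,0)–B(5,1)= B(4,2)–R(4,3)≠ B(4,2)–R(5,2)≠ B(4,2)–B(5,1)= R(4,3)–B(4,4)≠ R(4,3)–R(5,4)= R(4,3)–R(5,2)= B(4,4)–R(5,4)≠  → 4/9 unlike.
Row 5: B(5,0)–B(5,1)= B(5,1)–R(5,2)≠  → 1/2 unlike.
Total adjacent occupied pairs: 71; unlike-type pairs: 28.
28/71 is already in lowest terms.

28/71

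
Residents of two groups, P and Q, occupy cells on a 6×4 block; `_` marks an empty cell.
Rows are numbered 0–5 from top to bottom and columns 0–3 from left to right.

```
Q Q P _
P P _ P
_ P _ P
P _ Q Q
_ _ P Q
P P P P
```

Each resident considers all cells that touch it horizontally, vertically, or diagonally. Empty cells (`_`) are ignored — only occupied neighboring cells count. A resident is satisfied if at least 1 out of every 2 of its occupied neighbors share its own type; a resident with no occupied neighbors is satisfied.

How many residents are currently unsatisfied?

Row 0: (0,0)Q 1/3 not · (0,1)Q 1/4 not · (0,2)P 2/3 satisfied
Row 1: (1,0)P 2/4 satisfied · (1,1)P 3/5 satisfied · (1,3)P 2/2 satisfied
Row 2: (2,1)P 3/4 satisfied · (2,3)P 1/3 not
Row 3: (3,0)P 1/1 satisfied · (3,2)Q 2/5 not · (3,3)Q 2/4 satisfied
Row 4: (4,2)P 3/6 satisfied · (4,3)Q 2/5 not
Row 5: (5,0)P 1/1 satisfied · (5,1)P 3/3 satisfied · (5,2)P 3/4 satisfied · (5,3)P 2/3 satisfied
Unsatisfied: (0,0), (0,1), (2,3), (3,2), (4,3) — 5 in total.

5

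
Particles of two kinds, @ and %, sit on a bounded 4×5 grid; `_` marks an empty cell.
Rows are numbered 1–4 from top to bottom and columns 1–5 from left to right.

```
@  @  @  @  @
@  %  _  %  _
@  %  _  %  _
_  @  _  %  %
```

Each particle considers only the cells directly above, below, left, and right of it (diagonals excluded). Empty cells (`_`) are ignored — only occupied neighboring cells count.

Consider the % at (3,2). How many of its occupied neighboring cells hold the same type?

Occupied neighbors of (3,2): (2,2)=%, (4,2)=@, (3,1)=@.
Same type (%): 1 of 3.

1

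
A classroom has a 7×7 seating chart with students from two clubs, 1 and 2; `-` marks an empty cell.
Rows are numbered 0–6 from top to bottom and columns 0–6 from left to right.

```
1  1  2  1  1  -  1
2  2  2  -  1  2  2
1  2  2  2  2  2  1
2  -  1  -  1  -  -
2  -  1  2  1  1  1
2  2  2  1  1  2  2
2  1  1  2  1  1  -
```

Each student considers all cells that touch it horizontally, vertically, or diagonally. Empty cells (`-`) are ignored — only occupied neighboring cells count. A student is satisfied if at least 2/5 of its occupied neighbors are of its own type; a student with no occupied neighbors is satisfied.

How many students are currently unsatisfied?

14

(0,0)1 1/3 ✗
(0,1)1 1/5 ✗
(0,2)2 2/4 ✓
(0,3)1 2/4 ✓
(0,4)1 2/3 ✓
(0,6)1 0/2 ✗
(1,0)2 2/5 ✓
(1,1)2 5/8 ✓
(1,2)2 5/7 ✓
(1,4)1 2/6 ✗
(1,5)2 3/7 ✓
(1,6)2 2/4 ✓
(2,0)1 0/4 ✗
(2,1)2 5/7 ✓
(2,2)2 4/5 ✓
(2,3)2 3/6 ✓
(2,4)2 3/5 ✓
(2,5)2 3/6 ✓
(2,6)1 0/3 ✗
(3,0)2 2/3 ✓
(3,2)1 1/5 ✗
(3,4)1 2/6 ✗
(4,0)2 3/3 ✓
(4,2)1 2/5 ✓
(4,3)2 1/7 ✗
(4,4)1 4/6 ✓
(4,5)1 4/6 ✓
(4,6)1 1/3 ✗
(5,0)2 3/4 ✓
(5,1)2 4/7 ✓
(5,2)2 3/7 ✓
(5,3)1 5/8 ✓
(5,4)1 5/8 ✓
(5,5)2 1/7 ✗
(5,6)2 1/4 ✗
(6,0)2 2/3 ✓
(6,1)1 1/5 ✗
(6,2)1 2/5 ✓
(6,3)2 1/5 ✗
(6,4)1 3/5 ✓
(6,5)1 2/4 ✓
Unsatisfied: (0,0), (0,1), (0,6), (1,4), (2,0), (2,6), (3,2), (3,4), (4,3), (4,6), (5,5), (5,6), (6,1), (6,3) — 14 in total.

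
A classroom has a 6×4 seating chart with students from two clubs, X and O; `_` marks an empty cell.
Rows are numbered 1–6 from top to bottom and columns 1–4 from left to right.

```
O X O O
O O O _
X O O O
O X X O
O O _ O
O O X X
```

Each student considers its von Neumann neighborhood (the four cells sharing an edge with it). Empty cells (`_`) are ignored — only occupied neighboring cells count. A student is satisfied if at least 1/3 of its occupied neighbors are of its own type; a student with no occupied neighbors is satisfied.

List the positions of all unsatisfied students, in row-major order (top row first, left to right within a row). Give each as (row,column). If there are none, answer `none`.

Row 1: (1,1)O 1/2 ✓ · (1,2)X 0/3 ✗ · (1,3)O 2/3 ✓ · (1,4)O 1/1 ✓
Row 2: (2,1)O 2/3 ✓ · (2,2)O 3/4 ✓ · (2,3)O 3/3 ✓
Row 3: (3,1)X 0/3 ✗ · (3,2)O 2/4 ✓ · (3,3)O 3/4 ✓ · (3,4)O 2/2 ✓
Row 4: (4,1)O 1/3 ✓ · (4,2)X 1/4 ✗ · (4,3)X 1/3 ✓ · (4,4)O 2/3 ✓
Row 5: (5,1)O 3/3 ✓ · (5,2)O 2/3 ✓ · (5,4)O 1/2 ✓
Row 6: (6,1)O 2/2 ✓ · (6,2)O 2/3 ✓ · (6,3)X 1/2 ✓ · (6,4)X 1/2 ✓

(1,2), (3,1), (4,2)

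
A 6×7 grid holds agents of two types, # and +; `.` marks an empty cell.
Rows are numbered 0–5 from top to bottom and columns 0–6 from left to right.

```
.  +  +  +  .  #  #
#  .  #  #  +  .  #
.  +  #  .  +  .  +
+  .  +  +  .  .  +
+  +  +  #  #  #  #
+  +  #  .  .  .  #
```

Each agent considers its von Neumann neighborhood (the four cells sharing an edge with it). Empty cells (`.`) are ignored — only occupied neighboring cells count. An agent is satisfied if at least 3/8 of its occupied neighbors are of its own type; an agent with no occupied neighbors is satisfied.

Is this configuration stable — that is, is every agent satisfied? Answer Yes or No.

No

Row 0: (0,1)+ 1/1 satisfied · (0,2)+ 2/3 satisfied · (0,3)+ 1/2 satisfied · (0,5)# 1/1 satisfied · (0,6)# 2/2 satisfied
Row 1: (1,0)# 0/0 satisfied · (1,2)# 2/3 satisfied · (1,3)# 1/3 not · (1,4)+ 1/2 satisfied · (1,6)# 1/2 satisfied
Row 2: (2,1)+ 0/1 not · (2,2)# 1/3 not · (2,4)+ 1/1 satisfied · (2,6)+ 1/2 satisfied
Row 3: (3,0)+ 1/1 satisfied · (3,2)+ 2/3 satisfied · (3,3)+ 1/2 satisfied · (3,6)+ 1/2 satisfied
Row 4: (4,0)+ 3/3 satisfied · (4,1)+ 3/3 satisfied · (4,2)+ 2/4 satisfied · (4,3)# 1/3 not · (4,4)# 2/2 satisfied · (4,5)# 2/2 satisfied · (4,6)# 2/3 satisfied
Row 5: (5,0)+ 2/2 satisfied · (5,1)+ 2/3 satisfied · (5,2)# 0/2 not · (5,6)# 1/1 satisfied
For instance (1,3) has only 1/3 same-type neighbors, below 3/8.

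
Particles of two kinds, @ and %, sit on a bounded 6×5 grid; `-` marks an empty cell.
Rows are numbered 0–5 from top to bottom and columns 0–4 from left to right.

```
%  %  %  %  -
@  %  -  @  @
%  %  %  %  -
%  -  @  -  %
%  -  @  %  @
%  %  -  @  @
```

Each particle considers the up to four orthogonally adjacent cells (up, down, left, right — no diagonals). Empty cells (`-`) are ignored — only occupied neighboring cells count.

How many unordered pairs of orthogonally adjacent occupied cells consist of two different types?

Scan each occupied cell's neighbors to the right and below so each pair is counted once.
From row 0: 2 unlike of 6 pairs (running 2/6).
From row 1: 3 unlike of 5 pairs (running 5/11).
From row 2: 1 unlike of 5 pairs (running 6/16).
From row 3: 1 unlike of 3 pairs (running 7/19).
From row 4: 3 unlike of 5 pairs (running 10/24).
From row 5: 0 unlike of 2 pairs (running 10/26).
Total adjacent occupied pairs: 26; unlike-type pairs: 10.

10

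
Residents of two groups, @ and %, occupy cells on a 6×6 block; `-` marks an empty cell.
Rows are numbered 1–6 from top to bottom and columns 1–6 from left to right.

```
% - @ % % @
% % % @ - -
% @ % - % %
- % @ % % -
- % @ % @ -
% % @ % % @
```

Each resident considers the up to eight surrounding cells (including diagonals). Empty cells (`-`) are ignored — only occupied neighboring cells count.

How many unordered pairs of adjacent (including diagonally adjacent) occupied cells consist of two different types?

Scan each occupied cell's neighbors to the right and below (and the two forward diagonals) so each pair is counted once.
From row 1: 6 unlike of 11 pairs (running 6/11).
From row 2: 6 unlike of 12 pairs (running 12/23).
From row 3: 4 unlike of 12 pairs (running 16/35).
From row 4: 8 unlike of 13 pairs (running 24/48).
From row 5: 9 unlike of 15 pairs (running 33/63).
From row 6: 3 unlike of 5 pairs (running 36/68).
Total adjacent occupied pairs: 68; unlike-type pairs: 36.

36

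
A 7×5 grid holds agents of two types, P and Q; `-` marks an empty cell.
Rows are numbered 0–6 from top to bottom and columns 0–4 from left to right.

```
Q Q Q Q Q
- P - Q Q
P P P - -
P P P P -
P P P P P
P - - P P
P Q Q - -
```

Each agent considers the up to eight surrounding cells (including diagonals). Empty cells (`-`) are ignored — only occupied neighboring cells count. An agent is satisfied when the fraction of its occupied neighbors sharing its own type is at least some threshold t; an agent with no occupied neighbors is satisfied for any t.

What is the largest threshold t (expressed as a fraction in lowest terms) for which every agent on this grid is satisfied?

Row 0: (0,0)Q 1/2 · (0,1)Q 2/3 · (0,2)Q 3/4 · (0,3)Q 4/4 · (0,4)Q 3/3
Row 1: (1,1)P 3/6 · (1,3)Q 4/5 · (1,4)Q 3/3
Row 2: (2,0)P 4/4 · (2,1)P 6/6 · (2,2)P 5/6
Row 3: (3,0)P 5/5 · (3,1)P 8/8 · (3,2)P 7/7 · (3,3)P 5/5
Row 4: (4,0)P 4/4 · (4,1)P 6/6 · (4,2)P 6/6 · (4,3)P 6/6 · (4,4)P 4/4
Row 5: (5,0)P 3/4 · (5,3)P 4/5 · (5,4)P 3/3
Row 6: (6,0)P 1/2 · (6,1)Q 1/3 · (6,2)Q 1/2
The smallest same-type fraction is 1/3 at (6,1), which reduces to 1/3. Any threshold above that leaves this agent unsatisfied.

1/3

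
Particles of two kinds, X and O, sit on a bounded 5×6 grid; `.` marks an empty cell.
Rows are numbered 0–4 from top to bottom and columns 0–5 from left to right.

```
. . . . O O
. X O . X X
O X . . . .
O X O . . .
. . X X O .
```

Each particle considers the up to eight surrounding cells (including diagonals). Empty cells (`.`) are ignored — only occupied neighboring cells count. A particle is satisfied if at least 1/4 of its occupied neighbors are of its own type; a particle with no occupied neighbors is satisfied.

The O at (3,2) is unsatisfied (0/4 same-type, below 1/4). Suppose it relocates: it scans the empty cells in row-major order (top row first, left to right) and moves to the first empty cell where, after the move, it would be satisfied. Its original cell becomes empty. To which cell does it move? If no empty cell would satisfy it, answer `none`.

Vacating (3,2). Empty cells in order:
  (0,0): 0/1 same-type → still unsatisfied.
  (0,1): 1/2 same-type → satisfied — stop here.

(0,1)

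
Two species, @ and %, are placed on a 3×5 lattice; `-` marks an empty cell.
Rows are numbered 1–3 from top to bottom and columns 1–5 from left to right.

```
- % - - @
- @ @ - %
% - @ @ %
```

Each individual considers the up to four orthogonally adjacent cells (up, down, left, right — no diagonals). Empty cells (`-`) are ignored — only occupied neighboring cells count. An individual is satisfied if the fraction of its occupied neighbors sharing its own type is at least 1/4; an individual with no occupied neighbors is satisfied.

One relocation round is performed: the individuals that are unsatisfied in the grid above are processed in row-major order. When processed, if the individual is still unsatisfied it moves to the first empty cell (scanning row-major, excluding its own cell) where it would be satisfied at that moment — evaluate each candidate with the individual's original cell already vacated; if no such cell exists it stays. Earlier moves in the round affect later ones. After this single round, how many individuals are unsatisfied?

Initially unsatisfied (in order): (1,2), (1,5).
  (1,2) → (1,1).
  (1,5) → (1,2).
Resulting grid:
% @ - - -
- @ @ - %
% - @ @ %
Unsatisfied now: (1,1).

1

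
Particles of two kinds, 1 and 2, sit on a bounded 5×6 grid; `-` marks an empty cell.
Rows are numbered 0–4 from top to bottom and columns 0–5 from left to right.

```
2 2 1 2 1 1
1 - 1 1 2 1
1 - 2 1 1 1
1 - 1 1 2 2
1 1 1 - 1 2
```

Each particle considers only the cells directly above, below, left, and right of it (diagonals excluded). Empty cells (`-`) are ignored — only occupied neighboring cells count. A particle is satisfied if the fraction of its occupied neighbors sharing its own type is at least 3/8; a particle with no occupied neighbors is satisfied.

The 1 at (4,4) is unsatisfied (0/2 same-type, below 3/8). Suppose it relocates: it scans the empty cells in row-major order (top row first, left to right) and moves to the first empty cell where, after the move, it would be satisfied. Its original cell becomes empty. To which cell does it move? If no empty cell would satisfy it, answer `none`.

Vacating (4,4). Empty cells in order:
  (1,1): 2/3 same-type → satisfied — stop here.

(1,1)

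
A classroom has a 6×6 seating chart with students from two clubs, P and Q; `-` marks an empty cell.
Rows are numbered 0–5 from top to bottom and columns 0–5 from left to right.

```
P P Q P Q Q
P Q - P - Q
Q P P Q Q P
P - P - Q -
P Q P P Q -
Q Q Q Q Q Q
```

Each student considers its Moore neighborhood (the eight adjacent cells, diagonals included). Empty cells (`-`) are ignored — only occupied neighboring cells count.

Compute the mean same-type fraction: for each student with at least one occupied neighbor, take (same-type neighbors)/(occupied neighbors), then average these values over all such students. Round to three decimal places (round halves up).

0.527

Row 0: (0,0)P 2/3 · (0,1)P 2/4 · (0,2)Q 1/4 · (0,3)P 1/3 · (0,4)Q 2/4 · (0,5)Q 2/2
Row 1: (1,0)P 3/5 · (1,1)Q 2/7 · (1,3)P 2/6 · (1,5)Q 3/4
Row 2: (2,0)Q 1/4 · (2,1)P 4/6 · (2,2)P 3/5 · (2,3)Q 2/5 · (2,4)Q 3/5 · (2,5)P 0/3
Row 3: (3,0)P 2/4 · (3,2)P 4/6 · (3,4)Q 3/5
Row 4: (4,0)P 1/4 · (4,1)Q 3/7 · (4,2)P 2/6 · (4,3)P 2/7 · (4,4)Q 4/5
Row 5: (5,0)Q 2/3 · (5,1)Q 3/5 · (5,2)Q 3/5 · (5,3)Q 3/5 · (5,4)Q 3/4 · (5,5)Q 2/2
Sum over 30 students: 2/3 + 2/4 + 1/4 + 1/3 + 2/4 + 2/2 + 3/5 + 2/7 + 2/6 + 3/4 + 1/4 + 4/6 + 3/5 + 2/5 + 3/5 + 0/3 + 2/4 + 4/6 + 3/5 + 1/4 + 3/7 + 2/6 + 2/7 + 4/5 + 2/3 + 3/5 + 3/5 + 3/5 + 3/4 + 2/2 = 949/60; mean = 949/60 ÷ 30 = 949/1800 = 0.527222… → 0.527.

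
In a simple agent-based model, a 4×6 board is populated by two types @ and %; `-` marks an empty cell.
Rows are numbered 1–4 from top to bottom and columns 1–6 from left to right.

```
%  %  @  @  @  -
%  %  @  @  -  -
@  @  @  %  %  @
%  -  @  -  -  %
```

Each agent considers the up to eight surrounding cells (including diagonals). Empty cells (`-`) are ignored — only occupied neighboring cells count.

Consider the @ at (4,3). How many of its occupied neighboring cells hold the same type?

Occupied neighbors of (4,3): (3,2)=@, (3,3)=@, (3,4)=%.
Same type (@): 2 of 3.

2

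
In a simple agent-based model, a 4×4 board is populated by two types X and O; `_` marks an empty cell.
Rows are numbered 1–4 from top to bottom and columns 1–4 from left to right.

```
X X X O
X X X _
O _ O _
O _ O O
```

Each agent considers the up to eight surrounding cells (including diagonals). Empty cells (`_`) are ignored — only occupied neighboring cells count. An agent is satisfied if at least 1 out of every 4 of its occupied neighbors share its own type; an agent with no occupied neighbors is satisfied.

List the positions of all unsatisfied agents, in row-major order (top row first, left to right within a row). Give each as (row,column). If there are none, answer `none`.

(1,1)X 3/3 ok
(1,2)X 5/5 ok
(1,3)X 3/4 ok
(1,4)O 0/2 unhappy
(2,1)X 3/4 ok
(2,2)X 5/7 ok
(2,3)X 3/5 ok
(3,1)O 1/3 ok
(3,3)O 2/4 ok
(4,1)O 1/1 ok
(4,3)O 2/2 ok
(4,4)O 2/2 ok

(1,4)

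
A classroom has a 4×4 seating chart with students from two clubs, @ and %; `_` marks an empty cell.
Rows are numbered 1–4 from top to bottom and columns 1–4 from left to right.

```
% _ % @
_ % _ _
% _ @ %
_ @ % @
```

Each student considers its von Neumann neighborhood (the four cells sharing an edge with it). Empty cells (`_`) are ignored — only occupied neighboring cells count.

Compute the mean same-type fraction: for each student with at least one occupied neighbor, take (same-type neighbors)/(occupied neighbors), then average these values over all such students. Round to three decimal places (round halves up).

Row 1: (1,1)% — no occupied neighbors · (1,3)% 0/1 · (1,4)@ 0/1
Row 2: (2,2)% — no occupied neighbors
Row 3: (3,1)% — no occupied neighbors · (3,3)@ 0/2 · (3,4)% 0/2
Row 4: (4,2)@ 0/1 · (4,3)% 0/3 · (4,4)@ 0/2
Sum over 7 students: 0/1 + 0/1 + 0/2 + 0/2 + 0/1 + 0/3 + 0/2 = 0; mean = 0 ÷ 7 = 0 = 0.0 → 0.000.

0.000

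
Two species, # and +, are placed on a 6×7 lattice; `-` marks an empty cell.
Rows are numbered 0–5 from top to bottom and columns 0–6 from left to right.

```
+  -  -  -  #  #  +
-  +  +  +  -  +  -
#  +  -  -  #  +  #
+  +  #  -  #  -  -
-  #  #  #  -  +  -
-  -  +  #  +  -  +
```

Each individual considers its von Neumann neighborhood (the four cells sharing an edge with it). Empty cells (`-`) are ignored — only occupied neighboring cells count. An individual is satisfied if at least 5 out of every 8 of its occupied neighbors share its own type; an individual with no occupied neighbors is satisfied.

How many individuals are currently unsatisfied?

Row 0: (0,0)+ 0/0 ✓ · (0,4)# 1/1 ✓ · (0,5)# 1/3 ✗ · (0,6)+ 0/1 ✗
Row 1: (1,1)+ 2/2 ✓ · (1,2)+ 2/2 ✓ · (1,3)+ 1/1 ✓ · (1,5)+ 1/2 ✗
Row 2: (2,0)# 0/2 ✗ · (2,1)+ 2/3 ✓ · (2,4)# 1/2 ✗ · (2,5)+ 1/3 ✗ · (2,6)# 0/1 ✗
Row 3: (3,0)+ 1/2 ✗ · (3,1)+ 2/4 ✗ · (3,2)# 1/2 ✗ · (3,4)# 1/1 ✓
Row 4: (4,1)# 1/2 ✗ · (4,2)# 3/4 ✓ · (4,3)# 2/2 ✓ · (4,5)+ 0/0 ✓
Row 5: (5,2)+ 0/2 ✗ · (5,3)# 1/3 ✗ · (5,4)+ 0/1 ✗ · (5,6)+ 0/0 ✓
Unsatisfied: (0,5), (0,6), (1,5), (2,0), (2,4), (2,5), (2,6), (3,0), (3,1), (3,2), (4,1), (5,2), (5,3), (5,4) — 14 in total.

14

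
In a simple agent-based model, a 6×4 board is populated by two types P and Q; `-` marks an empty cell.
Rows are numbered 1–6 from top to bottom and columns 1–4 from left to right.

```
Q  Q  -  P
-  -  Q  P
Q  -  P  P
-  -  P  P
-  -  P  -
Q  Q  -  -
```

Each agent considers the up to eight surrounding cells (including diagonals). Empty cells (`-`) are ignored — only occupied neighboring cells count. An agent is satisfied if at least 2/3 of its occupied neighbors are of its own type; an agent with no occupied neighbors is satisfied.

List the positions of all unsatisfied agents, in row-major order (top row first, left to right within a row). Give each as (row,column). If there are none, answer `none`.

(1,1)Q 1/1 satisfied
(1,2)Q 2/2 satisfied
(1,4)P 1/2 not
(2,3)Q 1/5 not
(2,4)P 3/4 satisfied
(3,1)Q 0/0 satisfied
(3,3)P 4/5 satisfied
(3,4)P 4/5 satisfied
(4,3)P 4/4 satisfied
(4,4)P 4/4 satisfied
(5,3)P 2/3 satisfied
(6,1)Q 1/1 satisfied
(6,2)Q 1/2 not

(1,4), (2,3), (6,2)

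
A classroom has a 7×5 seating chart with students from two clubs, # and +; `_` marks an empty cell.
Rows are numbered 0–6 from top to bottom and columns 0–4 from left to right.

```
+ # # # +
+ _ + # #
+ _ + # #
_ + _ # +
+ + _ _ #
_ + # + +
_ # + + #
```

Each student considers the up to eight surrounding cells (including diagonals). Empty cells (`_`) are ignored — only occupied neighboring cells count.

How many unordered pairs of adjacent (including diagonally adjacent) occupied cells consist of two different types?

29

Scan each occupied cell's neighbors to the right and below (and the two forward diagonals) so each pair is counted once.
From row 0: 8 unlike of 14 pairs (running 8/14).
From row 1: 3 unlike of 10 pairs (running 11/24).
From row 2: 4 unlike of 9 pairs (running 15/33).
From row 3: 2 unlike of 5 pairs (running 17/38).
From row 4: 3 unlike of 6 pairs (running 20/44).
From row 5: 7 unlike of 13 pairs (running 27/57).
From row 6: 2 unlike of 3 pairs (running 29/60).
Total adjacent occupied pairs: 60; unlike-type pairs: 29.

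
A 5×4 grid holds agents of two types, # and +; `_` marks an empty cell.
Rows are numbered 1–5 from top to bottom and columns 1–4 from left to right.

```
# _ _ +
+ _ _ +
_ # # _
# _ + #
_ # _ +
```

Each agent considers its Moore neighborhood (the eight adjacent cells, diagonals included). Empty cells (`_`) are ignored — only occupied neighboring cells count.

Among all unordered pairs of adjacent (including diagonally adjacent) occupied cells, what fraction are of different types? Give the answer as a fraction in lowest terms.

Scan each occupied cell's neighbors to the right and below (and the two forward diagonals) so each pair is counted once.
Row 1: #(1,1)–+(2,1)≠ +(1,4)–+(2,4)=  → 1/2 unlike.
Row 2: +(2,1)–#(3,2)≠ +(2,4)–#(3,3)≠  → 2/2 unlike.
Row 3: #(3,2)–#(3,3)= #(3,2)–+(4,3)≠ #(3,2)–#(4,1)= #(3,3)–+(4,3)≠ #(3,3)–#(4,4)=  → 2/5 unlike.
Row 4: #(4,1)–#(5,2)= +(4,3)–#(4,4)≠ +(4,3)–+(5,4)= +(4,3)–#(5,2)≠ #(4,4)–+(5,4)≠  → 3/5 unlike.
Total adjacent occupied pairs: 14; unlike-type pairs: 8.
8/14 reduces to 4/7.

4/7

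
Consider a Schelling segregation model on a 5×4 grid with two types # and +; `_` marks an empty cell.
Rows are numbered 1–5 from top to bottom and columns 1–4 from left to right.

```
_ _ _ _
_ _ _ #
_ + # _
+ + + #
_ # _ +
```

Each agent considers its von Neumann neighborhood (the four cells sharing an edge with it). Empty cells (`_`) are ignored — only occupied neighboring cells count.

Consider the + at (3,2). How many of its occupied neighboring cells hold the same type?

1

Occupied neighbors of (3,2): (4,2)=+, (3,3)=#.
Same type (+): 1 of 2.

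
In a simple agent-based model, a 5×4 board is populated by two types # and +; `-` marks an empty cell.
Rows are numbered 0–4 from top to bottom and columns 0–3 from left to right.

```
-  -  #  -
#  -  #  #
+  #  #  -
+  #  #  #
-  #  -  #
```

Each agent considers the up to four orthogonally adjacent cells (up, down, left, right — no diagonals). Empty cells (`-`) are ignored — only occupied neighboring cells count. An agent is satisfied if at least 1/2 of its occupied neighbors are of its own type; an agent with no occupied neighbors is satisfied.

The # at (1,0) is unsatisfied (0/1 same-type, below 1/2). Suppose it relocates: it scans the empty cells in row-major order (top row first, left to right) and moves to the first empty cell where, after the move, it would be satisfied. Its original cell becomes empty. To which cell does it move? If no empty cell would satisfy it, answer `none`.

Vacating (1,0). Empty cells in order:
  (0,0): 0/0 same-type → satisfied — stop here.

(0,0)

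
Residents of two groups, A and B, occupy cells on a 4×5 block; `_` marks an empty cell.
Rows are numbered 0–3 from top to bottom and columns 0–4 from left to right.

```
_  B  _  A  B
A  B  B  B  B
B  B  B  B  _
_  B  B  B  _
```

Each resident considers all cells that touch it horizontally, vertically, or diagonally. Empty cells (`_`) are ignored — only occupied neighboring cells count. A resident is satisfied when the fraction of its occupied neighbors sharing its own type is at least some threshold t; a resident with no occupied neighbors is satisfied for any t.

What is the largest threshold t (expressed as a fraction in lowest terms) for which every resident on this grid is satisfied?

0/1

(0,1)B 2/3
(0,3)A 0/4
(0,4)B 2/3
(1,0)A 0/4
(1,1)B 5/6
(1,2)B 6/7
(1,3)B 5/6
(1,4)B 3/4
(2,0)B 3/4
(2,1)B 6/7
(2,2)B 8/8
(2,3)B 6/6
(3,1)B 4/4
(3,2)B 5/5
(3,3)B 3/3
The smallest same-type fraction is 0/4 at (0,3), which reduces to 0/1. Any threshold above that leaves this resident unsatisfied.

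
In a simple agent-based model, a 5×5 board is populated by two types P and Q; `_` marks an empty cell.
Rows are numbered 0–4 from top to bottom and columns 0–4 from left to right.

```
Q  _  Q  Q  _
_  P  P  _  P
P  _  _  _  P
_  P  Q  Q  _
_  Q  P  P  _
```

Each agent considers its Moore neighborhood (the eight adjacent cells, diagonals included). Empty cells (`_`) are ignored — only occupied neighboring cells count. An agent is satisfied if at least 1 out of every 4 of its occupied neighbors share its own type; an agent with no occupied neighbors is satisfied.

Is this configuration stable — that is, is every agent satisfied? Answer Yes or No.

(0,0)Q 0/1 unhappy
(0,2)Q 1/3 ok
(0,3)Q 1/3 ok
(1,1)P 2/4 ok
(1,2)P 1/3 ok
(1,4)P 1/2 ok
(2,0)P 2/2 ok
(2,4)P 1/2 ok
(3,1)P 2/4 ok
(3,2)Q 2/5 ok
(3,3)Q 1/4 ok
(4,1)Q 1/3 ok
(4,2)P 2/5 ok
(4,3)P 1/3 ok
For instance (0,0) has only 0/1 same-type neighbors, below 1/4.

No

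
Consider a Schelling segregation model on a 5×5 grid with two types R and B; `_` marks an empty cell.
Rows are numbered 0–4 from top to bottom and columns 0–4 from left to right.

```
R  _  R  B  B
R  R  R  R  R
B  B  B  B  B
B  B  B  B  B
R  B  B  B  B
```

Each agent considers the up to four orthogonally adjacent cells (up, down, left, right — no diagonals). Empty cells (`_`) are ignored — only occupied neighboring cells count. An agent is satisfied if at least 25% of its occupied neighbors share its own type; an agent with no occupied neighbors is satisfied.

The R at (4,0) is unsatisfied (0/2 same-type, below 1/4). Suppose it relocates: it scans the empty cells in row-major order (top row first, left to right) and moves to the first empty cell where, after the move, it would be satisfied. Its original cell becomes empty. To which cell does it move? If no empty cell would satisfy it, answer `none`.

(0,1)

Vacating (4,0). Empty cells in order:
  (0,1): 3/3 same-type → satisfied — stop here.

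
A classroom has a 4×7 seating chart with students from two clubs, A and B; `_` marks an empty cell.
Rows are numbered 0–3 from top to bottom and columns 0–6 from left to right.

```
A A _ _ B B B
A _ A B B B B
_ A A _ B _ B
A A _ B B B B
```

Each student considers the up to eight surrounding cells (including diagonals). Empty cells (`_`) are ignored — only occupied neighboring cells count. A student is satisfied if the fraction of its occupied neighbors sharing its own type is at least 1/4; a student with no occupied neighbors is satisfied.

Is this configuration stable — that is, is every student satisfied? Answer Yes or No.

Yes

Row 0: (0,0)A 2/2 ✓ · (0,1)A 3/3 ✓ · (0,4)B 4/4 ✓ · (0,5)B 5/5 ✓ · (0,6)B 3/3 ✓
Row 1: (1,0)A 3/3 ✓ · (1,2)A 3/4 ✓ · (1,3)B 3/5 ✓ · (1,4)B 5/5 ✓ · (1,5)B 7/7 ✓ · (1,6)B 4/4 ✓
Row 2: (2,1)A 5/5 ✓ · (2,2)A 3/5 ✓ · (2,4)B 6/6 ✓ · (2,6)B 4/4 ✓
Row 3: (3,0)A 2/2 ✓ · (3,1)A 3/3 ✓ · (3,3)B 2/3 ✓ · (3,4)B 3/3 ✓ · (3,5)B 4/4 ✓ · (3,6)B 2/2 ✓
All meet the threshold, so the configuration is stable.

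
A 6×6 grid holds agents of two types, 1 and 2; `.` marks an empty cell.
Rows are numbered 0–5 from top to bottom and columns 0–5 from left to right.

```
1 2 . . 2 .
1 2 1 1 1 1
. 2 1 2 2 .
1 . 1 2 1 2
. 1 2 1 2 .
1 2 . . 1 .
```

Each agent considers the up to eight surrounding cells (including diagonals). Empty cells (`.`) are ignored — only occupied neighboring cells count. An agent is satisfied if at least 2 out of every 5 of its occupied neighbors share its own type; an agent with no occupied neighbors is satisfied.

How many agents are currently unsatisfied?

Row 0: (0,0)1 1/3 unhappy · (0,1)2 1/4 unhappy · (0,4)2 0/3 unhappy
Row 1: (1,0)1 1/4 unhappy · (1,1)2 2/6 unhappy · (1,2)1 2/6 unhappy · (1,3)1 3/6 ok · (1,4)1 2/5 ok · (1,5)1 1/3 unhappy
Row 2: (2,1)2 1/6 unhappy · (2,2)1 3/7 ok · (2,3)2 2/8 unhappy · (2,4)2 3/7 ok
Row 3: (3,0)1 1/2 ok · (3,2)1 3/7 ok · (3,3)2 4/8 ok · (3,4)1 1/6 unhappy · (3,5)2 2/3 ok
Row 4: (4,1)1 3/5 ok · (4,2)2 2/5 ok · (4,3)1 3/6 ok · (4,4)2 2/5 ok
Row 5: (5,0)1 1/2 ok · (5,1)2 1/3 unhappy · (5,4)1 1/2 ok
Unsatisfied: (0,0), (0,1), (0,4), (1,0), (1,1), (1,2), (1,5), (2,1), (2,3), (3,4), (5,1) — 11 in total.

11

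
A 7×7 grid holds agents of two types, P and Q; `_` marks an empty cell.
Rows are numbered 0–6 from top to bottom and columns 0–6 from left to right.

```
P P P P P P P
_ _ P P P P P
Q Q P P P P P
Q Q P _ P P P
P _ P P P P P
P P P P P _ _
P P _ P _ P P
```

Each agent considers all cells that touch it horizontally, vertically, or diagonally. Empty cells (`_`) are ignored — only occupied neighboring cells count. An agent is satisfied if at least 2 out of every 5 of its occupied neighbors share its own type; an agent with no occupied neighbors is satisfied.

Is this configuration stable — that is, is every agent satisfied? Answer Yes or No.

Yes

Row 0: (0,0)P 1/1 satisfied · (0,1)P 3/3 satisfied · (0,2)P 4/4 satisfied · (0,3)P 5/5 satisfied · (0,4)P 5/5 satisfied · (0,5)P 5/5 satisfied · (0,6)P 3/3 satisfied
Row 1: (1,2)P 6/7 satisfied · (1,3)P 8/8 satisfied · (1,4)P 8/8 satisfied · (1,5)P 8/8 satisfied · (1,6)P 5/5 satisfied
Row 2: (2,0)Q 3/3 satisfied · (2,1)Q 3/6 satisfied · (2,2)P 4/6 satisfied · (2,3)P 7/7 satisfied · (2,4)P 7/7 satisfied · (2,5)P 8/8 satisfied · (2,6)P 5/5 satisfied
Row 3: (3,0)Q 3/4 satisfied · (3,1)Q 3/7 satisfied · (3,2)P 4/6 satisfied · (3,4)P 7/7 satisfied · (3,5)P 8/8 satisfied · (3,6)P 5/5 satisfied
Row 4: (4,0)P 2/4 satisfied · (4,2)P 5/6 satisfied · (4,3)P 7/7 satisfied · (4,4)P 6/6 satisfied · (4,5)P 6/6 satisfied · (4,6)P 3/3 satisfied
Row 5: (5,0)P 4/4 satisfied · (5,1)P 6/6 satisfied · (5,2)P 6/6 satisfied · (5,3)P 6/6 satisfied · (5,4)P 6/6 satisfied
Row 6: (6,0)P 3/3 satisfied · (6,1)P 4/4 satisfied · (6,3)P 3/3 satisfied · (6,5)P 2/2 satisfied · (6,6)P 1/1 satisfied
All meet the threshold, so the configuration is stable.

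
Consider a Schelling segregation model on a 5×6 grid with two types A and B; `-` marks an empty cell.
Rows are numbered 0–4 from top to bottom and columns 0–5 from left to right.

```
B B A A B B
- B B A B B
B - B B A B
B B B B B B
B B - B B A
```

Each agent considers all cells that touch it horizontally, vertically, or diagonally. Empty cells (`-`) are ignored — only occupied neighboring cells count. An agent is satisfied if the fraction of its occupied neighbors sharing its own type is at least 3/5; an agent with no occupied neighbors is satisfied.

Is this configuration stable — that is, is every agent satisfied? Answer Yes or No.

No

Row 0: (0,0)B 2/2 ok · (0,1)B 3/4 ok · (0,2)A 2/5 unhappy · (0,3)A 2/5 unhappy · (0,4)B 3/5 ok · (0,5)B 3/3 ok
Row 1: (1,1)B 5/6 ok · (1,2)B 4/7 unhappy · (1,3)A 3/8 unhappy · (1,4)B 5/8 ok · (1,5)B 4/5 ok
Row 2: (2,0)B 3/3 ok · (2,2)B 6/7 ok · (2,3)B 6/8 ok · (2,4)A 1/8 unhappy · (2,5)B 4/5 ok
Row 3: (3,0)B 4/4 ok · (3,1)B 6/6 ok · (3,2)B 6/6 ok · (3,3)B 6/7 ok · (3,4)B 6/8 ok · (3,5)B 3/5 ok
Row 4: (4,0)B 3/3 ok · (4,1)B 4/4 ok · (4,3)B 4/4 ok · (4,4)B 4/5 ok · (4,5)A 0/3 unhappy
For instance (0,2) has only 2/5 same-type neighbors, below 3/5.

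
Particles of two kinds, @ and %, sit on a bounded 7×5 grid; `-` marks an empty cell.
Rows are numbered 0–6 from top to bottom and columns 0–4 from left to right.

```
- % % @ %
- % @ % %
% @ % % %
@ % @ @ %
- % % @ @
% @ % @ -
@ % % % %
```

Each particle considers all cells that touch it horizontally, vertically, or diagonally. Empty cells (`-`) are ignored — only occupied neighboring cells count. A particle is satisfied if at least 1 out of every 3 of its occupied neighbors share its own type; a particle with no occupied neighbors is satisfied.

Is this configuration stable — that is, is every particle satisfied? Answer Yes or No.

No

Row 0: (0,1)% 2/3 satisfied · (0,2)% 3/5 satisfied · (0,3)@ 1/5 not · (0,4)% 2/3 satisfied
Row 1: (1,1)% 4/6 satisfied · (1,2)@ 2/8 not · (1,3)% 6/8 satisfied · (1,4)% 4/5 satisfied
Row 2: (2,0)% 2/4 satisfied · (2,1)@ 3/7 satisfied · (2,2)% 4/8 satisfied · (2,3)% 5/8 satisfied · (2,4)% 4/5 satisfied
Row 3: (3,0)@ 1/4 not · (3,1)% 4/7 satisfied · (3,2)@ 3/8 satisfied · (3,3)@ 3/8 satisfied · (3,4)% 2/5 satisfied
Row 4: (4,1)% 4/7 satisfied · (4,2)% 3/8 satisfied · (4,3)@ 4/7 satisfied · (4,4)@ 3/4 satisfied
Row 5: (5,0)% 2/4 satisfied · (5,1)@ 1/7 not · (5,2)% 5/8 satisfied · (5,3)@ 2/7 not
Row 6: (6,0)@ 1/3 satisfied · (6,1)% 3/5 satisfied · (6,2)% 3/5 satisfied · (6,3)% 3/4 satisfied · (6,4)% 1/2 satisfied
For instance (0,3) has only 1/5 same-type neighbors, below 1/3.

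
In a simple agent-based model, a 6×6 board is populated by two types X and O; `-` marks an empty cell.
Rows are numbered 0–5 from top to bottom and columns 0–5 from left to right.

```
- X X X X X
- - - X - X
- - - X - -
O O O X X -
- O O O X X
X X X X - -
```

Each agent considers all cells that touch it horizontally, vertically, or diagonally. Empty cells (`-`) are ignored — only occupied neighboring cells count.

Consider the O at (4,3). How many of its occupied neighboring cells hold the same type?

2

Occupied neighbors of (4,3): (3,2)=O, (3,3)=X, (3,4)=X, (4,2)=O, (4,4)=X, (5,2)=X, (5,3)=X.
Same type (O): 2 of 7.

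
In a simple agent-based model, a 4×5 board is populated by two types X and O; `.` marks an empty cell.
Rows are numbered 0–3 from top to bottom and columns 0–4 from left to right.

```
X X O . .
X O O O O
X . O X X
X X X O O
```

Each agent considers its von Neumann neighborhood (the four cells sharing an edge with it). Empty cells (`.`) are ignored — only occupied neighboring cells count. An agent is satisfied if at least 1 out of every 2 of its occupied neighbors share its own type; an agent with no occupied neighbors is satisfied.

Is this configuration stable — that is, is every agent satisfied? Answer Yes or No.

No

Row 0: (0,0)X 2/2 satisfied · (0,1)X 1/3 not · (0,2)O 1/2 satisfied
Row 1: (1,0)X 2/3 satisfied · (1,1)O 1/3 not · (1,2)O 4/4 satisfied · (1,3)O 2/3 satisfied · (1,4)O 1/2 satisfied
Row 2: (2,0)X 2/2 satisfied · (2,2)O 1/3 not · (2,3)X 1/4 not · (2,4)X 1/3 not
Row 3: (3,0)X 2/2 satisfied · (3,1)X 2/2 satisfied · (3,2)X 1/3 not · (3,3)O 1/3 not · (3,4)O 1/2 satisfied
For instance (0,1) has only 1/3 same-type neighbors, below 1/2.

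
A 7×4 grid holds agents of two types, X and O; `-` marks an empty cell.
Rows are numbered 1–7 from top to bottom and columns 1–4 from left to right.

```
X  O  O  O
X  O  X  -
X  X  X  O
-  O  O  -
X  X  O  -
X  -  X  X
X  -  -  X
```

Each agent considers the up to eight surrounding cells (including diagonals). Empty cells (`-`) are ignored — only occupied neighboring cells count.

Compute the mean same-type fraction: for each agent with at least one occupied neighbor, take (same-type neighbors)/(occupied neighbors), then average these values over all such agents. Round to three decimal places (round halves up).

Row 1: (1,1)X 1/3 · (1,2)O 2/5 · (1,3)O 3/4 · (1,4)O 1/2
Row 2: (2,1)X 3/5 · (2,2)O 2/8 · (2,3)X 2/7
Row 3: (3,1)X 2/4 · (3,2)X 4/7 · (3,3)X 2/6 · (3,4)O 1/3
Row 4: (4,2)O 2/7 · (4,3)O 3/6
Row 5: (5,1)X 2/3 · (5,2)X 3/6 · (5,3)O 2/5
Row 6: (6,1)X 3/3 · (6,3)X 3/4 · (6,4)X 2/3
Row 7: (7,1)X 1/1 · (7,4)X 2/2
Sum over 21 agents: 1/3 + 2/5 + 3/4 + 1/2 + 3/5 + 2/8 + 2/7 + 2/4 + 4/7 + 2/6 + 1/3 + 2/7 + 3/6 + 2/3 + 3/6 + 2/5 + 3/3 + 3/4 + 2/3 + 1/1 + 2/2 = 4883/420; mean = 4883/420 ÷ 21 = 4883/8820 = 0.553628… → 0.554.

0.554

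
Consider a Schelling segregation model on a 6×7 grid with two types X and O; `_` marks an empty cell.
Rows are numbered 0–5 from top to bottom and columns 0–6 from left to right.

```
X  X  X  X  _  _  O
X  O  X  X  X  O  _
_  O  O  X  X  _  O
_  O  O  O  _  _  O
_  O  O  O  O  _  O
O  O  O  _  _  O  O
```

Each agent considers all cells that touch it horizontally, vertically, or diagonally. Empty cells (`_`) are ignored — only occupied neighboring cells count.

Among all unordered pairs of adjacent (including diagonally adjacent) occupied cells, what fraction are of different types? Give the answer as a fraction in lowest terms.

Scan each occupied cell's neighbors to the right and below (and the two forward diagonals) so each pair is counted once.
Row 0: X(0,0)–X(0,1)= X(0,0)–X(1,0)= X(0,0)–O(1,1)≠ X(0,1)–X(0,2)= X(0,1)–O(1,1)≠ X(0,1)–X(1,2)= X(0,1)–X(1,0)= X(0,2)–X(0,3)= X(0,2)–X(1,2)= X(0,2)–X(1,3)= X(0,2)–O(1,1)≠ X(0,3)–X(1,3)= X(0,3)–X(1,4)= X(0,3)–X(1,2)= O(0,6)–O(1,5)=  → 3/15 unlike.
Row 1: X(1,0)–O(1,1)≠ X(1,0)–O(2,1)≠ O(1,1)–X(1,2)≠ O(1,1)–O(2,1)= O(1,1)–O(2,2)= X(1,2)–X(1,3)= X(1,2)–O(2,2)≠ X(1,2)–X(2,3)= X(1,2)–O(2,1)≠ X(1,3)–X(1,4)= X(1,3)–X(2,3)= X(1,3)–X(2,4)= X(1,3)–O(2,2)≠ X(1,4)–O(1,5)≠ X(1,4)–X(2,4)= X(1,4)–X(2,3)= O(1,5)–O(2,6)= O(1,5)–X(2,4)≠  → 8/18 unlike.
Row 2: O(2,1)–O(2,2)= O(2,1)–O(3,1)= O(2,1)–O(3,2)= O(2,2)–X(2,3)≠ O(2,2)–O(3,2)= O(2,2)–O(3,3)= O(2,2)–O(3,1)= X(2,3)–X(2,4)= X(2,3)–O(3,3)≠ X(2,3)–O(3,2)≠ X(2,4)–O(3,3)≠ O(2,6)–O(3,6)=  → 4/12 unlike.
Row 3: O(3,1)–O(3,2)= O(3,1)–O(4,1)= O(3,1)–O(4,2)= O(3,2)–O(3,3)= O(3,2)–O(4,2)= O(3,2)–O(4,3)= O(3,2)–O(4,1)= O(3,3)–O(4,3)= O(3,3)–O(4,4)= O(3,3)–O(4,2)= O(3,6)–O(4,6)=  → 0/11 unlike.
Row 4: O(4,1)–O(4,2)= O(4,1)–O(5,1)= O(4,1)–O(5,2)= O(4,1)–O(5,0)= O(4,2)–O(4,3)= O(4,2)–O(5,2)= O(4,2)–O(5,1)= O(4,3)–O(4,4)= O(4,3)–O(5,2)= O(4,4)–O(5,5)= O(4,6)–O(5,6)= O(4,6)–O(5,5)=  → 0/12 unlike.
Row 5: O(5,0)–O(5,1)= O(5,1)–O(5,2)= O(5,5)–O(5,6)=  → 0/3 unlike.
Total adjacent occupied pairs: 71; unlike-type pairs: 15.
15/71 is already in lowest terms.

15/71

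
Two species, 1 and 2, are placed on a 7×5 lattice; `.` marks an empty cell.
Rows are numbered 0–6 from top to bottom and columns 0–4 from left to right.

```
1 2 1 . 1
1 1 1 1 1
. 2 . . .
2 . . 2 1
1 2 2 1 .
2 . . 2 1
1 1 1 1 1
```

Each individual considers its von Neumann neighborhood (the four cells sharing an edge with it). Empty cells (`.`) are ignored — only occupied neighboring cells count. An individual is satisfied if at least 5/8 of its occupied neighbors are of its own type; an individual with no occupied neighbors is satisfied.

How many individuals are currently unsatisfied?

(0,0)1 1/2 ✗
(0,1)2 0/3 ✗
(0,2)1 1/2 ✗
(0,4)1 1/1 ✓
(1,0)1 2/2 ✓
(1,1)1 2/4 ✗
(1,2)1 3/3 ✓
(1,3)1 2/2 ✓
(1,4)1 2/2 ✓
(2,1)2 0/1 ✗
(3,0)2 0/1 ✗
(3,3)2 0/2 ✗
(3,4)1 0/1 ✗
(4,0)1 0/3 ✗
(4,1)2 1/2 ✗
(4,2)2 1/2 ✗
(4,3)1 0/3 ✗
(5,0)2 0/2 ✗
(5,3)2 0/3 ✗
(5,4)1 1/2 ✗
(6,0)1 1/2 ✗
(6,1)1 2/2 ✓
(6,2)1 2/2 ✓
(6,3)1 2/3 ✓
(6,4)1 2/2 ✓
Unsatisfied: (0,0), (0,1), (0,2), (1,1), (2,1), (3,0), (3,3), (3,4), (4,0), (4,1), (4,2), (4,3), (5,0), (5,3), (5,4), (6,0) — 16 in total.

16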